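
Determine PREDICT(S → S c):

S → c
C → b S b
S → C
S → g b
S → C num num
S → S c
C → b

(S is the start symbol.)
PREDICT(S → S c) = (FIRST(RHS) \ {ε}) ∪ (FOLLOW(S) if ε ∈ FIRST(RHS), i.e. RHS ⇒* ε)
FIRST(S) = { 'b', 'c', 'g' }
FIRST(S c) = { 'b', 'c', 'g' }
ε ∉ FIRST(S c), so FOLLOW(S) is not added.
PREDICT(S → S c) = { 'b', 'c', 'g' }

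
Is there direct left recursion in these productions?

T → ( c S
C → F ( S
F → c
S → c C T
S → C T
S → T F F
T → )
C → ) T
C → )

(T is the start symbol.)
T → ( c S: starts with '('
C → F ( S: starts with F
F → c: starts with c
S → c C T: starts with c
S → C T: starts with C
S → T F F: starts with T
T → ): starts with ')'
C → ) T: starts with ')'
C → ): starts with ')'

No direct left recursion found.

Answer: No direct left recursion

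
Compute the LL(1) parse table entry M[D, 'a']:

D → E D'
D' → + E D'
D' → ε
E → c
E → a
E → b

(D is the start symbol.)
To find M[D, 'a'], we find productions for D where 'a' is in the predict set (PREDICT(N → α) = (FIRST(α) \ {ε}) ∪ (FOLLOW(N) if α ⇒* ε)).

Relevant sets:
  FIRST(E) = { 'a', 'b', 'c' }

D → E D': PREDICT = { 'a', 'b', 'c' }
  'a' is in predict set, so this production goes in M[D, 'a']

M[D, 'a'] = D → E D'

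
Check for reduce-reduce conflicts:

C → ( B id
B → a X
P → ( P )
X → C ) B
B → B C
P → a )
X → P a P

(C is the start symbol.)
No reduce-reduce conflicts

A reduce-reduce conflict occurs when an LR(0) state has two complete items [A → α .] and [B → β .] — both call for a reduction, and with no lookahead the parser cannot choose between them.

Augment with C' → C and build the canonical LR(0) collection (I0 = CLOSURE({[C' → . C]}), then GOTO on every symbol after a dot until no new states appear). It has 21 states:
  I0: { [C → . ( B id], [C' → . C] }  — shift
  I1: { [B → . B C], [B → . a X], [C → ( . B id] }  — shift
  I2: { [C' → C .] }  — accept
  I3: { [B → B . C], [C → ( B . id], [C → . ( B id] }  — shift
  I4: { [B → a . X], [C → . ( B id], [P → . ( P )], [P → . a )], [X → . C ) B], [X → . P a P] }  — shift
  I5: { [B → . B C], [B → . a X], [C → ( . B id], [P → ( . P )], [P → . ( P )], [P → . a )] }  — shift
  I6: { [X → C . ) B] }  — shift
  I7: { [X → P . a P] }  — shift
  I8: { [B → a X .] }  — reduce
  I9: { [P → a . )] }  — shift
  I10: { [P → a ) .] }  — reduce
  I11: { [P → . ( P )], [P → . a )], [X → P a . P] }  — shift
  I12: { [P → ( . P )], [P → . ( P )], [P → . a )] }  — shift
  I13: { [X → P a P .] }  — reduce
  I14: { [P → ( P . )] }  — shift
  I15: { [P → ( P ) .] }  — reduce
  I16: { [B → . B C], [B → . a X], [X → C ) . B] }  — shift
  I17: { [B → B . C], [C → . ( B id], [X → C ) B .] }  — shift, reduce
  I18: { [B → B C .] }  — reduce
  I19: { [B → a . X], [C → . ( B id], [P → . ( P )], [P → . a )], [P → a . )], [X → . C ) B], [X → . P a P] }  — shift
  I20: { [C → ( B id .] }  — reduce

No state contains more than one complete item.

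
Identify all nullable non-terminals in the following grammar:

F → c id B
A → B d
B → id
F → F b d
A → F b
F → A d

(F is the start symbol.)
None

There are no ε-productions, so no non-terminal can derive ε.
No non-terminals are nullable.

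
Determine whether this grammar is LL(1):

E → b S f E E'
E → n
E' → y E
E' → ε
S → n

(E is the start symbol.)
Relevant sets:
  FOLLOW(E') = { $, 'y' }

For E:
  PREDICT(E → b S f E E') = { 'b' }
  PREDICT(E → n) = { 'n' }
For E':
  PREDICT(E' → y E) = { 'y' }
  PREDICT(E' → ε) = { $, 'y' }
S has a single production, so nothing to check there.

Conflict found: Predict set conflict for E': { 'y' }
The grammar is NOT LL(1).

Answer: No. Predict set conflict for E': { 'y' }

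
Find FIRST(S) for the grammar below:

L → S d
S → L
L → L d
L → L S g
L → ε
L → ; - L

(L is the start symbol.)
To compute FIRST(S), examine every production with S on the left-hand side, reading each right-hand side left to right until a non-nullable symbol is reached.

FIRST sets of the other non-terminals involved (by the same procedure, iterated to a fixed point):
  FIRST(L) = { ';', 'd', 'g', ε }

From S → L:
  - L is a non-terminal: add FIRST(L) \ {ε} = { ';', 'd', 'g' }
    L is nullable and nothing follows, so the whole right-hand side can vanish: ε ∈ FIRST(S)

Collecting: FIRST(S) = { ';', 'd', 'g', ε }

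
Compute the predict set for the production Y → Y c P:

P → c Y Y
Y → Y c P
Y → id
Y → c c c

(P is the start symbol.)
{ 'c', 'id' }

PREDICT(Y → Y c P) = (FIRST(RHS) \ {ε}) ∪ (FOLLOW(Y) if ε ∈ FIRST(RHS), i.e. RHS ⇒* ε)
FIRST(Y) = { 'c', 'id' }
FIRST(Y c P) = { 'c', 'id' }
ε ∉ FIRST(Y c P), so FOLLOW(Y) is not added.
PREDICT(Y → Y c P) = { 'c', 'id' }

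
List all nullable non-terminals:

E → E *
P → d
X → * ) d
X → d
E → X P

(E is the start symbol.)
None

There are no ε-productions, so no non-terminal can derive ε.
No non-terminals are nullable.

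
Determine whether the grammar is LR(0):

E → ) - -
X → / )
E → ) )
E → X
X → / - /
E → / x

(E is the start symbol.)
Yes, the grammar is LR(0)

Augment with E' → E and build the canonical LR(0) collection (I0 = CLOSURE({[E' → . E]}), then GOTO on every symbol after a dot until no new states appear). It has 12 states:
  I0: { [E → . ) )], [E → . ) - -], [E → . / x], [E → . X], [E' → . E], [X → . / )], [X → . / - /] }  — shift
  I1: { [E → ) . )], [E → ) . - -] }  — shift
  I2: { [E → / . x], [X → / . )], [X → / . - /] }  — shift
  I3: { [E' → E .] }  — accept
  I4: { [E → X .] }  — reduce
  I5: { [X → / ) .] }  — reduce
  I6: { [X → / - . /] }  — shift
  I7: { [E → / x .] }  — reduce
  I8: { [X → / - / .] }  — reduce
  I9: { [E → ) ) .] }  — reduce
  I10: { [E → ) - . -] }  — shift
  I11: { [E → ) - - .] }  — reduce

Every state is either a pure shift/goto state or contains exactly one complete item and nothing to shift — no conflicts. The grammar is LR(0).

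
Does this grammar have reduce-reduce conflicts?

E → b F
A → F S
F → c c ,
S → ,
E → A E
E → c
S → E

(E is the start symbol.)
No reduce-reduce conflicts

Augment with E' → E and build the canonical LR(0) collection (I0 = CLOSURE({[E' → . E]}), then GOTO on every symbol after a dot until no new states appear). It has 14 states:
  I0: { [A → . F S], [E → . A E], [E → . b F], [E → . c], [E' → . E], [F → . c c ,] }  — shift
  I1: { [A → . F S], [E → . A E], [E → . b F], [E → . c], [E → A . E], [F → . c c ,] }  — shift
  I2: { [E' → E .] }  — accept
  I3: { [A → . F S], [A → F . S], [E → . A E], [E → . b F], [E → . c], [F → . c c ,], [S → . ,], [S → . E] }  — shift
  I4: { [E → b . F], [F → . c c ,] }  — shift
  I5: { [E → c .], [F → c . c ,] }  — shift, reduce
  I6: { [F → c c . ,] }  — shift
  I7: { [F → c c , .] }  — reduce
  I8: { [E → b F .] }  — reduce
  I9: { [F → c . c ,] }  — shift
  I10: { [S → , .] }  — reduce
  I11: { [S → E .] }  — reduce
  I12: { [A → F S .] }  — reduce
  I13: { [E → A E .] }  — reduce

No state contains more than one complete item.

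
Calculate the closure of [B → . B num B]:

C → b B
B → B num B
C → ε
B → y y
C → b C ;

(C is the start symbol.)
{ [B → . B num B], [B → . y y] }

To compute CLOSURE, for each item [A → α.Bβ] where B is a non-terminal, add [B → .γ] for all productions B → γ; repeat for the newly added items until nothing changes.

Start with: [B → . B num B]
  [B → . B num B] has the dot before B: add [B → . y y]
No further items can be added.

CLOSURE = { [B → . B num B], [B → . y y] }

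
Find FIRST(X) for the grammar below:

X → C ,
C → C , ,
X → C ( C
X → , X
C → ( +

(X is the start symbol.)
FIRST sets of the other non-terminals involved (by the same procedure, iterated to a fixed point):
  FIRST(C) = { '(' }

From X → C ,:
  - C is a non-terminal: add FIRST(C) \ {ε} = { '(' }
    C is not nullable, so stop
From X → C ( C:
  - C is a non-terminal: add FIRST(C) \ {ε} = { '(' }
    C is not nullable, so stop
From X → , X:
  - ',' is a terminal: add ',' and stop

Collecting: FIRST(X) = { '(', ',' }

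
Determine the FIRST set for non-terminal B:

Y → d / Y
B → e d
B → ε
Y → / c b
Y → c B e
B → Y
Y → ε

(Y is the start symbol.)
FIRST sets of the other non-terminals involved (by the same procedure, iterated to a fixed point):
  FIRST(Y) = { '/', 'c', 'd', ε }

From B → e d:
  - e is a terminal: add 'e' and stop
From B → ε:
  - ε-production, so ε ∈ FIRST(B)
From B → Y:
  - Y is a non-terminal: add FIRST(Y) \ {ε} = { '/', 'c', 'd' }
    Y is nullable and nothing follows, so the whole right-hand side can vanish: ε ∈ FIRST(B)

Collecting: FIRST(B) = { '/', 'c', 'd', 'e', ε }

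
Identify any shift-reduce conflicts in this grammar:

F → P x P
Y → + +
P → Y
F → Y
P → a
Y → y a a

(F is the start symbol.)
No shift-reduce conflicts

Augment with F' → F and build the canonical LR(0) collection (I0 = CLOSURE({[F' → . F]}), then GOTO on every symbol after a dot until no new states appear). It has 13 states:
  I0: { [F → . P x P], [F → . Y], [F' → . F], [P → . Y], [P → . a], [Y → . + +], [Y → . y a a] }  — shift
  I1: { [Y → + . +] }  — shift
  I2: { [F' → F .] }  — accept
  I3: { [F → P . x P] }  — shift
  I4: { [F → Y .], [P → Y .] }  — 2 reduces
  I5: { [P → a .] }  — reduce
  I6: { [Y → y . a a] }  — shift
  I7: { [Y → y a . a] }  — shift
  I8: { [Y → y a a .] }  — reduce
  I9: { [F → P x . P], [P → . Y], [P → . a], [Y → . + +], [Y → . y a a] }  — shift
  I10: { [F → P x P .] }  — reduce
  I11: { [P → Y .] }  — reduce
  I12: { [Y → + + .] }  — reduce

No state contains both a complete item and a shift item.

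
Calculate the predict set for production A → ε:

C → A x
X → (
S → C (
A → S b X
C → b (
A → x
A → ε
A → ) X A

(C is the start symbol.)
{ 'x' }

PREDICT(A → ε) = (FIRST(RHS) \ {ε}) ∪ (FOLLOW(A) if ε ∈ FIRST(RHS), i.e. RHS ⇒* ε)
The right-hand side is ε (FIRST(ε) = { ε }), so the predict set is FOLLOW(A) = { 'x' }
PREDICT(A → ε) = { 'x' }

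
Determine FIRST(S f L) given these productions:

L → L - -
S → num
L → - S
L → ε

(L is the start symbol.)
FIRST sets of the non-terminals involved (from the grammar, by fixed-point iteration):
  FIRST(S) = { 'num' }

To compute FIRST(S f L), process the symbols left to right:
Symbol S is a non-terminal. Add FIRST(S) \ {ε} = { 'num' }
S is not nullable (ε ∉ FIRST(S)), so stop here.
FIRST(S f L) = { 'num' }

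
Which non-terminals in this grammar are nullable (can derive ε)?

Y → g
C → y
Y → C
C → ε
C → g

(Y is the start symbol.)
{ 'C', 'Y' }

A non-terminal is nullable if it can derive ε (the empty string): either it has an ε-production, or it has a production whose right-hand side consists entirely of nullable non-terminals.

ε-productions: C → ε
So C is immediately nullable.
Y → C: every symbol on the right is nullable, so Y is nullable too.
Every non-terminal is now nullable.
Nullable = { 'C', 'Y' }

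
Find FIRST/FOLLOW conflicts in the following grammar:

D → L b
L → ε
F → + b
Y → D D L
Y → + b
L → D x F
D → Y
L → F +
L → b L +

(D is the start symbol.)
Nullable non-terminals: L.
FIRST sets used below: FIRST(D) = { '+', 'b' }, FIRST(F) = { '+' }

L: nullable alternative(s) L → ε; FOLLOW(L) = { $, '+', 'b', 'x' }
  L → ε: FIRST \ {ε} = { } — this is the only nullable alternative, skip
  L → D x F: FIRST \ {ε} = { '+', 'b' } — overlaps FOLLOW(L) on { '+', 'b' }: CONFLICT
  L → F +: FIRST \ {ε} = { '+' } — overlaps FOLLOW(L) on { '+' }: CONFLICT
  L → b L +: FIRST \ {ε} = { 'b' } — overlaps FOLLOW(L) on { 'b' }: CONFLICT

D, F, Y have no nullable alternative, so no FIRST/FOLLOW check is needed there.

So the grammar has 3 FIRST/FOLLOW conflicts (marked CONFLICT above).

Answer: Yes. L → D x F with FOLLOW(L) on { '+', 'b' }; L → F '+' with FOLLOW(L) on { '+' }; L → b L '+' with FOLLOW(L) on { 'b' }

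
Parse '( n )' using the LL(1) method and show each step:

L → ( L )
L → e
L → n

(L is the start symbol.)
Stack is shown with the top on the left.

Stack    Input    Action
------------------------
L $      ( n ) $  output L → ( L )
( L ) $  ( n ) $  match '('
L ) $    n ) $    output L → n
n ) $    n ) $    match 'n'
) $      ) $      match ')'
$        $        accept

The string is accepted.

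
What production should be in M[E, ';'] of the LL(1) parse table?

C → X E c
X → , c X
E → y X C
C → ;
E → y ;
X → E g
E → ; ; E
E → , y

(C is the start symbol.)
To find M[E, ';'], we find productions for E where ';' is in the predict set (PREDICT(N → α) = (FIRST(α) \ {ε}) ∪ (FOLLOW(N) if α ⇒* ε)).

E → y X C: PREDICT = { 'y' }
E → y ;: PREDICT = { 'y' }
E → ; ; E: PREDICT = { ';' }
  ';' is in predict set, so this production goes in M[E, ';']
E → , y: PREDICT = { ',' }

M[E, ';'] = E → ; ; E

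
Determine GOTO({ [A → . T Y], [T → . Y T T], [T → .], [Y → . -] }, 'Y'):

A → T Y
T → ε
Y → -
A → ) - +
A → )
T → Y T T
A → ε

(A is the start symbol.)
GOTO(I, 'Y') = CLOSURE({ [A → αX.β] : [A → α.Xβ] ∈ I, X = 'Y' })

Items with dot before 'Y', with the dot advanced:
  [T → . Y T T] → [T → Y . T T]
Closure of the advanced items:
  [T → Y . T T] has the dot before T: add [T → .], [T → . Y T T]
  [T → . Y T T] has the dot before Y: add [Y → . -]

GOTO = { [T → . Y T T], [T → .], [T → Y . T T], [Y → . -] }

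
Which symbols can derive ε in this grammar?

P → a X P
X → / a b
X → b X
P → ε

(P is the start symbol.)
{ 'P' }

A non-terminal is nullable if it can derive ε (the empty string): either it has an ε-production, or it has a production whose right-hand side consists entirely of nullable non-terminals.

ε-productions: P → ε
So P is immediately nullable.
No further non-terminal can be added: every production for the remaining non-terminals contains a terminal or a non-nullable non-terminal.
Nullable = { 'P' }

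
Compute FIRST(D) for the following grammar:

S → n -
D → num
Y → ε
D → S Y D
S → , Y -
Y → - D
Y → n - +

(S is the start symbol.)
To compute FIRST(D), examine every production with D on the left-hand side, reading each right-hand side left to right until a non-nullable symbol is reached.

FIRST sets of the other non-terminals involved (by the same procedure, iterated to a fixed point):
  FIRST(S) = { ',', 'n' }

From D → num:
  - num is a terminal: add 'num' and stop
From D → S Y D:
  - S is a non-terminal: add FIRST(S) \ {ε} = { ',', 'n' }
    S is not nullable, so stop

Collecting: FIRST(D) = { ',', 'n', 'num' }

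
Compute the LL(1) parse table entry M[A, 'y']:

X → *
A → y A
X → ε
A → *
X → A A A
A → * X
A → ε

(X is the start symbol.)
A → y A, A → ε

To find M[A, 'y'], we find productions for A where 'y' is in the predict set (PREDICT(N → α) = (FIRST(α) \ {ε}) ∪ (FOLLOW(N) if α ⇒* ε)).

Relevant sets:
  FOLLOW(A) = { $, '*', 'y' }

A → y A: PREDICT = { 'y' }
  'y' is in predict set, so this production goes in M[A, 'y']
A → *: PREDICT = { '*' }
A → * X: PREDICT = { '*' }
A → ε: PREDICT = { $, '*', 'y' }
  'y' is in predict set, so this production goes in M[A, 'y']

M[A, 'y'] = A → y A, A → ε  (a multiply-defined cell — the grammar is not LL(1))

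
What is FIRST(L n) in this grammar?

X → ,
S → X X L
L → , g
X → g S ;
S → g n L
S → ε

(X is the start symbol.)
{ ',' }

FIRST sets of the non-terminals involved (from the grammar, by fixed-point iteration):
  FIRST(L) = { ',' }

To compute FIRST(L n), process the symbols left to right:
Symbol L is a non-terminal. Add FIRST(L) \ {ε} = { ',' }
L is not nullable (ε ∉ FIRST(L)), so stop here.
FIRST(L n) = { ',' }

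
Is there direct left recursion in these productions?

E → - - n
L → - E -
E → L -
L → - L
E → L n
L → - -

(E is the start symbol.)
No direct left recursion

E → - - n: starts with '-'
L → - E -: starts with '-'
E → L -: starts with L
L → - L: starts with '-'
E → L n: starts with L
L → - -: starts with '-'

No direct left recursion found.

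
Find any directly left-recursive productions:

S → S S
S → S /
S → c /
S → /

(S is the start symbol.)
Yes, S is left-recursive

S → S S: LEFT RECURSIVE (starts with S)
S → S /: LEFT RECURSIVE (starts with S)
S → c /: starts with c
S → /: starts with '/'

The grammar has direct left recursion on: S.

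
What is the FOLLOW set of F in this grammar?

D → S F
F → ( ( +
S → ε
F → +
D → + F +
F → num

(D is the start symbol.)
In D → S F: F is at the end, add FOLLOW(D)
In D → + F +: F is followed by '+', add FIRST('+') \ {ε} = { '+' }

The FOLLOW sets referred to above (computed the same way, to a fixed point):
  FOLLOW(D) = { $ }

Taking the union: FOLLOW(F) = { $, '+' }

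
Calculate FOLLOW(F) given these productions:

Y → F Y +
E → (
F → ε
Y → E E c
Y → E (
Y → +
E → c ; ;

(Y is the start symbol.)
{ '(', '+', 'c' }

In Y → F Y +: F is followed by Y '+', add FIRST(Y '+') \ {ε} = { '(', '+', 'c' }

Taking the union: FOLLOW(F) = { '(', '+', 'c' }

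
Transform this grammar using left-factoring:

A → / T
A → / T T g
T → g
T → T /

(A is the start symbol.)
A → / T A'
A' → ε
A' → T g
T → g
T → T /

Left-factoring transforms A → αβ₁ | αβ₂ into A → αA' and A' → β₁ | β₂
(α is the longest common prefix among the alternatives). Repeat until
no nonterminal has two alternatives with a common prefix.

Round 1: A has alternatives sharing prefix '/ T'. Introduce A': A → / T A'
  Add: A' → ε
  Add: A' → T g

No remaining common prefixes — done.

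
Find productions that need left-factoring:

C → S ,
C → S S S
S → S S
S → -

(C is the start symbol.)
Left-factoring is needed when two productions for the same non-terminal
share a common prefix on the right-hand side.

Productions for C:
  C → S ,
  C → S S S
Productions for S:
  S → S S
  S → -

Found common prefix 'S' in productions for C

Answer: Yes, C has productions with common prefix 'S'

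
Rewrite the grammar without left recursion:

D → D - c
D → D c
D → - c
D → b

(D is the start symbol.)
D is directly left-recursive. The standard transformation for
  A → A α₁ | ... | A α_m | β₁ | ... | β_n
is
  A  → β₁ A' | ... | β_n A'
  A' → α₁ A' | ... | α_m A' | ε

D → - c becomes D → - c D'
D → b becomes D → b D'
D → D - c becomes D' → - c D'
D → D c becomes D' → c D'
Add D' → ε

Resulting grammar:
D → - c D'
D → b D'
D' → - c D'
D' → c D'
D' → ε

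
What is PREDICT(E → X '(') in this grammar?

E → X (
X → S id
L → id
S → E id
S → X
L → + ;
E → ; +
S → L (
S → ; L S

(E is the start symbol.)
PREDICT(E → X '(') = (FIRST(RHS) \ {ε}) ∪ (FOLLOW(E) if ε ∈ FIRST(RHS), i.e. RHS ⇒* ε)
FIRST(X) = { '+', ';', 'id' }
FIRST(X '(') = { '+', ';', 'id' }
ε ∉ FIRST(X '('), so FOLLOW(E) is not added.
PREDICT(E → X '(') = { '+', ';', 'id' }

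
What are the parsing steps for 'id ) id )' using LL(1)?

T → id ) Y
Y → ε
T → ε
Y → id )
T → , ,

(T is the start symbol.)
LL(1) parsing maintains a stack (initially the start symbol over $) and the input. At each step: if the stack top is a terminal, match it against the current input token; if it is a non-terminal N, replace it with the RHS of M[N, lookahead] (the unique production whose predict set contains the lookahead).

Stack is shown with the top on the left.

Stack     Input        Action
-----------------------------
T $       id ) id ) $  output T → id ) Y
id ) Y $  id ) id ) $  match 'id'
) Y $     ) id ) $     match ')'
Y $       id ) $       output Y → id )
id ) $    id ) $       match 'id'
) $       ) $          match ')'
$         $            accept

The string is accepted.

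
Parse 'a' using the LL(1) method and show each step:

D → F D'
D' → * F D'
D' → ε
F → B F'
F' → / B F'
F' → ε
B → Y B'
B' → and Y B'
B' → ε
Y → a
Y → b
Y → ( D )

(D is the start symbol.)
Stack is shown with the top on the left.

Stack         Input  Action
---------------------------
D $           a $    output D → F D'
F D' $        a $    output F → B F'
B F' D' $     a $    output B → Y B'
Y B' F' D' $  a $    output Y → a
a B' F' D' $  a $    match 'a'
B' F' D' $    $      output B' → ε
F' D' $       $      output F' → ε
D' $          $      output D' → ε
$             $      accept

The string is accepted.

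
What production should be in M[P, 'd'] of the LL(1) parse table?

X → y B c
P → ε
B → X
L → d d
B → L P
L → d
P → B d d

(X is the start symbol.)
To find M[P, 'd'], we find productions for P where 'd' is in the predict set (PREDICT(N → α) = (FIRST(α) \ {ε}) ∪ (FOLLOW(N) if α ⇒* ε)).

Relevant sets:
  FIRST(B) = { 'd', 'y' }
  FOLLOW(P) = { 'c', 'd' }

P → ε: PREDICT = { 'c', 'd' }
  'd' is in predict set, so this production goes in M[P, 'd']
P → B d d: PREDICT = { 'd', 'y' }
  'd' is in predict set, so this production goes in M[P, 'd']

M[P, 'd'] = P → ε, P → B d d  (a multiply-defined cell — the grammar is not LL(1))

Answer: P → ε, P → B d d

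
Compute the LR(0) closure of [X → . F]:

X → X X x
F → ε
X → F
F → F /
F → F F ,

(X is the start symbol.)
To compute CLOSURE, for each item [A → α.Bβ] where B is a non-terminal, add [B → .γ] for all productions B → γ; repeat for the newly added items until nothing changes.

Start with: [X → . F]
  [X → . F] has the dot before F: add [F → .], [F → . F /], [F → . F F ,]
No further items can be added.

CLOSURE = { [F → . F /], [F → . F F ,], [F → .], [X → . F] }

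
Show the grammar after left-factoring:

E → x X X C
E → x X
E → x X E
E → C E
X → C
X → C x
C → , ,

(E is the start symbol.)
E → x X E'
E' → X C
E' → ε
E' → E
E → C E
X → C X'
X' → ε
X' → x
C → , ,

Left-factoring transforms A → αβ₁ | αβ₂ into A → αA' and A' → β₁ | β₂
(α is the longest common prefix among the alternatives). Repeat until
no nonterminal has two alternatives with a common prefix.

Round 1: E has alternatives sharing prefix 'x X'. Introduce E': E → x X E'
  Add: E' → X C
  Add: E' → ε
  Add: E' → E

Round 2: X has alternatives sharing prefix 'C'. Introduce X': X → C X'
  Add: X' → ε
  Add: X' → x

No remaining common prefixes — done.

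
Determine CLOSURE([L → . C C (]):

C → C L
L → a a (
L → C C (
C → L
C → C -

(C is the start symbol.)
To compute CLOSURE, for each item [A → α.Bβ] where B is a non-terminal, add [B → .γ] for all productions B → γ; repeat for the newly added items until nothing changes.

Start with: [L → . C C (]
  [L → . C C (] has the dot before C: add [C → . C L], [C → . L], [C → . C -]
  [C → . L] has the dot before L: add [L → . a a (]
No further items can be added.

CLOSURE = { [C → . C -], [C → . C L], [C → . L], [L → . C C (], [L → . a a (] }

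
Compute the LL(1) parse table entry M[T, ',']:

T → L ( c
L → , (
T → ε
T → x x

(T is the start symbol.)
T → L ( c

To find M[T, ','], we find productions for T where ',' is in the predict set (PREDICT(N → α) = (FIRST(α) \ {ε}) ∪ (FOLLOW(N) if α ⇒* ε)).

Relevant sets:
  FIRST(L) = { ',' }
  FOLLOW(T) = { $ }

T → L ( c: PREDICT = { ',' }
  ',' is in predict set, so this production goes in M[T, ',']
T → ε: PREDICT = { $ }
T → x x: PREDICT = { 'x' }

M[T, ','] = T → L ( c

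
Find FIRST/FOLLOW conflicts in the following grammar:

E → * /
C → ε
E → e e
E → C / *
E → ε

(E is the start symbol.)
Nullable non-terminals: C, E.
FIRST sets used below: FIRST(C) = { ε }
C has a nullable alternative but only one production, so nothing to check.

E: nullable alternative(s) E → ε; FOLLOW(E) = { $ }
  E → * /: FIRST \ {ε} = { '*' } — disjoint from FOLLOW(E)
  E → e e: FIRST \ {ε} = { 'e' } — disjoint from FOLLOW(E)
  E → C / *: FIRST \ {ε} = { '/' } — disjoint from FOLLOW(E)
  E → ε: FIRST \ {ε} = { } — this is the only nullable alternative, skip

No FIRST/FOLLOW conflicts found.

Answer: No FIRST/FOLLOW conflicts.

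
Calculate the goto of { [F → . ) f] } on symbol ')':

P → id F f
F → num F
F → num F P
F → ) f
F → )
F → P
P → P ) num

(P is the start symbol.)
{ [F → ) . f] }

GOTO(I, ')') = CLOSURE({ [A → αX.β] : [A → α.Xβ] ∈ I, X = ')' })

Items with dot before ')', with the dot advanced:
  [F → . ) f] → [F → ) . f]
Closure adds nothing (no advanced item has the dot before a non-terminal).

GOTO = { [F → ) . f] }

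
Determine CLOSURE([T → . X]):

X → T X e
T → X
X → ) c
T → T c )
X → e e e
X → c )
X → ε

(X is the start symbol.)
{ [T → . T c )], [T → . X], [X → . ) c], [X → . T X e], [X → . c )], [X → . e e e], [X → .] }

Start with: [T → . X]
  [T → . X] has the dot before X: add [X → . T X e], [X → . ) c], [X → . e e e], [X → . c )], [X → .]
  [X → . T X e] has the dot before T: add [T → . T c )]
No further items can be added.

CLOSURE = { [T → . T c )], [T → . X], [X → . ) c], [X → . T X e], [X → . c )], [X → . e e e], [X → .] }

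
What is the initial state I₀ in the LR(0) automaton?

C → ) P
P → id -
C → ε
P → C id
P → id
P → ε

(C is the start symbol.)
First, augment the grammar with C' → C
I₀ = CLOSURE({ [C' → . C] }):
  [C' → . C] has the dot before C: add [C → . ) P], [C → .]
No further items can be added.

I₀ = { [C → . ) P], [C → .], [C' → . C] }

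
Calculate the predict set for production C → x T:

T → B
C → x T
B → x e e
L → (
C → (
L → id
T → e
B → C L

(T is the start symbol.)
PREDICT(C → x T) = (FIRST(RHS) \ {ε}) ∪ (FOLLOW(C) if ε ∈ FIRST(RHS), i.e. RHS ⇒* ε)
FIRST(x T) = { 'x' }
ε ∉ FIRST(x T), so FOLLOW(C) is not added.
PREDICT(C → x T) = { 'x' }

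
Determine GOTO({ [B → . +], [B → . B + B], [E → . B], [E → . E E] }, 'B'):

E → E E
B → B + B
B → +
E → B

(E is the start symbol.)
{ [B → B . + B], [E → B .] }

GOTO(I, 'B') = CLOSURE({ [A → αX.β] : [A → α.Xβ] ∈ I, X = 'B' })

Items with dot before 'B', with the dot advanced:
  [B → . B + B] → [B → B . + B]
  [E → . B] → [E → B .]
Closure adds nothing (no advanced item has the dot before a non-terminal).

GOTO = { [B → B . + B], [E → B .] }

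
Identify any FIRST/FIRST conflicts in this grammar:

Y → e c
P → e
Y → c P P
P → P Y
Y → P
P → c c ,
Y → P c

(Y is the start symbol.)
A FIRST/FIRST conflict occurs when two productions N → α and N → β for the same non-terminal have FIRST(α) ∩ FIRST(β) ≠ ∅ (with ε ∈ FIRST of a nullable right-hand side, so two nullable alternatives also conflict).

FIRST sets of the non-terminals at (or reachable through a nullable prefix from) the front of some alternative:
  FIRST(P) = { 'c', 'e' }

Productions for Y:
  Y → e c: FIRST = { 'e' }
  Y → c P P: FIRST = { 'c' }
  Y → P: FIRST = { 'c', 'e' }
  Y → P c: FIRST = { 'c', 'e' }
Productions for P:
  P → e: FIRST = { 'e' }
  P → P Y: FIRST = { 'c', 'e' }
  P → c c ,: FIRST = { 'c' }

Conflict for Y: Y → e c and Y → P
  Overlap: { 'e' }
Conflict for Y: Y → e c and Y → P c
  Overlap: { 'e' }
Conflict for Y: Y → c P P and Y → P
  Overlap: { 'c' }
Conflict for Y: Y → c P P and Y → P c
  Overlap: { 'c' }
Conflict for Y: Y → P and Y → P c
  Overlap: { 'c', 'e' }
Conflict for P: P → e and P → P Y
  Overlap: { 'e' }
Conflict for P: P → P Y and P → c c ,
  Overlap: { 'c' }

Answer: Yes. Y → e c / Y → P on { 'e' }; Y → e c / Y → P c on { 'e' }; Y → c P P / Y → P on { 'c' }; Y → c P P / Y → P c on { 'c' }; Y → P / Y → P c on { 'c', 'e' }; P → e / P → P Y on { 'e' }; P → P Y / P → c c ',' on { 'c' }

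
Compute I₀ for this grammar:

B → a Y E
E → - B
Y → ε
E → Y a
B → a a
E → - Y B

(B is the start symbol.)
First, augment the grammar with B' → B
I₀ = CLOSURE({ [B' → . B] }):
  [B' → . B] has the dot before B: add [B → . a Y E], [B → . a a]
No further items can be added.

I₀ = { [B → . a Y E], [B → . a a], [B' → . B] }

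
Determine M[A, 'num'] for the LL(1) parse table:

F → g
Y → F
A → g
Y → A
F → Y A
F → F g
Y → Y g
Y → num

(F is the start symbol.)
To find M[A, 'num'], we find productions for A where 'num' is in the predict set (PREDICT(N → α) = (FIRST(α) \ {ε}) ∪ (FOLLOW(N) if α ⇒* ε)).

A → g: PREDICT = { 'g' }

M[A, 'num'] is empty (no production applies)

Answer: Empty (error entry)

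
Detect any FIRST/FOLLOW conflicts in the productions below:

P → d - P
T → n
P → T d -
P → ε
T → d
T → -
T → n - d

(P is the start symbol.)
Nullable non-terminals: P.
FIRST sets used below: FIRST(T) = { '-', 'd', 'n' }

P: nullable alternative(s) P → ε; FOLLOW(P) = { $ }
  P → d - P: FIRST \ {ε} = { 'd' } — disjoint from FOLLOW(P)
  P → T d -: FIRST \ {ε} = { '-', 'd', 'n' } — disjoint from FOLLOW(P)
  P → ε: FIRST \ {ε} = { } — this is the only nullable alternative, skip

T has no nullable alternative, so no FIRST/FOLLOW check is needed there.

No FIRST/FOLLOW conflicts found.

Answer: No FIRST/FOLLOW conflicts.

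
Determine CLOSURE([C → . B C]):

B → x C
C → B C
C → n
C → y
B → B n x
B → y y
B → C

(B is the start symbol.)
To compute CLOSURE, for each item [A → α.Bβ] where B is a non-terminal, add [B → .γ] for all productions B → γ; repeat for the newly added items until nothing changes.

Start with: [C → . B C]
  [C → . B C] has the dot before B: add [B → . x C], [B → . B n x], [B → . y y], [B → . C]
  [B → . C] has the dot before C: add [C → . n], [C → . y]
No further items can be added.

CLOSURE = { [B → . B n x], [B → . C], [B → . x C], [B → . y y], [C → . B C], [C → . n], [C → . y] }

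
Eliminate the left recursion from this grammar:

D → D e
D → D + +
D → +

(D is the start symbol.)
D → + D'
D' → e D'
D' → + + D'
D' → ε

D is directly left-recursive. The standard transformation for
  A → A α₁ | ... | A α_m | β₁ | ... | β_n
is
  A  → β₁ A' | ... | β_n A'
  A' → α₁ A' | ... | α_m A' | ε

D → + becomes D → + D'
D → D e becomes D' → e D'
D → D + + becomes D' → + + D'
Add D' → ε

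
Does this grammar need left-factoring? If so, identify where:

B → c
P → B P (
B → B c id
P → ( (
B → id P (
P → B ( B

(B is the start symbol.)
Left-factoring is needed when two productions for the same non-terminal
share a common prefix on the right-hand side.

Productions for B:
  B → c
  B → B c id
  B → id P (
Productions for P:
  P → B P (
  P → ( (
  P → B ( B

Found common prefix 'B' in productions for P

Answer: Yes, P has productions with common prefix 'B'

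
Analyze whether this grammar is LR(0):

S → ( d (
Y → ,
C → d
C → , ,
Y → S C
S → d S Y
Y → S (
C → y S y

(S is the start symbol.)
Yes, the grammar is LR(0)

A grammar is LR(0) if no state in the canonical LR(0) collection has:
  - both a shift item (dot before a terminal) and a complete item (shift-reduce conflict), or
  - two or more complete items (reduce-reduce conflict; the accept item [S' → S .] counts as a complete item here).

Augment with S' → S and build the canonical LR(0) collection (I0 = CLOSURE({[S' → . S]}), then GOTO on every symbol after a dot until no new states appear). It has 18 states:
  I0: { [S → . ( d (], [S → . d S Y], [S' → . S] }  — shift
  I1: { [S → ( . d (] }  — shift
  I2: { [S' → S .] }  — accept
  I3: { [S → . ( d (], [S → . d S Y], [S → d . S Y] }  — shift
  I4: { [S → . ( d (], [S → . d S Y], [S → d S . Y], [Y → . ,], [Y → . S (], [Y → . S C] }  — shift
  I5: { [Y → , .] }  — reduce
  I6: { [C → . , ,], [C → . d], [C → . y S y], [Y → S . (], [Y → S . C] }  — shift
  I7: { [S → d S Y .] }  — reduce
  I8: { [Y → S ( .] }  — reduce
  I9: { [C → , . ,] }  — shift
  I10: { [Y → S C .] }  — reduce
  I11: { [C → d .] }  — reduce
  I12: { [C → y . S y], [S → . ( d (], [S → . d S Y] }  — shift
  I13: { [C → y S . y] }  — shift
  I14: { [C → y S y .] }  — reduce
  I15: { [C → , , .] }  — reduce
  I16: { [S → ( d . (] }  — shift
  I17: { [S → ( d ( .] }  — reduce

Every state is either a pure shift/goto state or contains exactly one complete item and nothing to shift — no conflicts. The grammar is LR(0).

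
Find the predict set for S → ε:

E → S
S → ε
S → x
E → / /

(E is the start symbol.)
PREDICT(S → ε) = (FIRST(RHS) \ {ε}) ∪ (FOLLOW(S) if ε ∈ FIRST(RHS), i.e. RHS ⇒* ε)
The right-hand side is ε (FIRST(ε) = { ε }), so the predict set is FOLLOW(S) = { $ }
PREDICT(S → ε) = { $ }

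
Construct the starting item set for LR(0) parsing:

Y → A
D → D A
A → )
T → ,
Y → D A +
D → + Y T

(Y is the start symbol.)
{ [A → . )], [D → . + Y T], [D → . D A], [Y → . A], [Y → . D A +], [Y' → . Y] }

First, augment the grammar with Y' → Y
I₀ = CLOSURE({ [Y' → . Y] }):
  [Y' → . Y] has the dot before Y: add [Y → . A], [Y → . D A +]
  [Y → . A] has the dot before A: add [A → . )]
  [Y → . D A +] has the dot before D: add [D → . D A], [D → . + Y T]
No further items can be added.

I₀ = { [A → . )], [D → . + Y T], [D → . D A], [Y → . A], [Y → . D A +], [Y' → . Y] }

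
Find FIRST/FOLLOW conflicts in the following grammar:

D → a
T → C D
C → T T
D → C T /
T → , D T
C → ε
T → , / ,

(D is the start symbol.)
Nullable non-terminals: C.
FIRST sets used below: FIRST(T) = { ',', 'a' }

C: nullable alternative(s) C → ε; FOLLOW(C) = { ',', 'a' }
  C → T T: FIRST \ {ε} = { ',', 'a' } — overlaps FOLLOW(C) on { ',', 'a' }: CONFLICT
  C → ε: FIRST \ {ε} = { } — this is the only nullable alternative, skip

D, T have no nullable alternative, so no FIRST/FOLLOW check is needed there.

So the grammar has 1 FIRST/FOLLOW conflict (marked CONFLICT above).

Answer: Yes. C → T T with FOLLOW(C) on { ',', 'a' }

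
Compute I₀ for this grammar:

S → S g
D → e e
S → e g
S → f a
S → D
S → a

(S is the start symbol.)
First, augment the grammar with S' → S
I₀ = CLOSURE({ [S' → . S] }):
  [S' → . S] has the dot before S: add [S → . S g], [S → . e g], [S → . f a], [S → . D], [S → . a]
  [S → . D] has the dot before D: add [D → . e e]
No further items can be added.

I₀ = { [D → . e e], [S → . D], [S → . S g], [S → . a], [S → . e g], [S → . f a], [S' → . S] }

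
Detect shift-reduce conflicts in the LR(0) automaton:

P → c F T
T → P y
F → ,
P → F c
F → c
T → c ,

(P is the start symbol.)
Yes — I4: [F → c .] vs [F → . ,]; I9: [F → c .] vs [F → . ,]

Augment with P' → P and build the canonical LR(0) collection (I0 = CLOSURE({[P' → . P]}), then GOTO on every symbol after a dot until no new states appear). It has 13 states:
  I0: { [F → . ,], [F → . c], [P → . F c], [P → . c F T], [P' → . P] }  — shift
  I1: { [F → , .] }  — reduce
  I2: { [P → F . c] }  — shift
  I3: { [P' → P .] }  — accept
  I4: { [F → . ,], [F → . c], [F → c .], [P → c . F T] }  — shift, reduce
  I5: { [F → . ,], [F → . c], [P → . F c], [P → . c F T], [P → c F . T], [T → . P y], [T → . c ,] }  — shift
  I6: { [F → c .] }  — reduce
  I7: { [T → P . y] }  — shift
  I8: { [P → c F T .] }  — reduce
  I9: { [F → . ,], [F → . c], [F → c .], [P → c . F T], [T → c . ,] }  — shift, reduce
  I10: { [F → , .], [T → c , .] }  — 2 reduces
  I11: { [T → P y .] }  — reduce
  I12: { [P → F c .] }  — reduce

I4 contains reduce item [F → c .] and shift items [F → . ,], [F → . c] — shift-reduce conflict.
I9 contains reduce item [F → c .] and shift items [F → . ,], [F → . c], [T → c . ,] — shift-reduce conflict.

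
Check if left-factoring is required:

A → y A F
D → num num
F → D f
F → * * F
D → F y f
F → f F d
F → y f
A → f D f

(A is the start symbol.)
Left-factoring is needed when two productions for the same non-terminal
share a common prefix on the right-hand side.

Productions for A:
  A → y A F
  A → f D f
Productions for D:
  D → num num
  D → F y f
Productions for F:
  F → D f
  F → * * F
  F → f F d
  F → y f

No common prefixes found.

Answer: No, left-factoring is not needed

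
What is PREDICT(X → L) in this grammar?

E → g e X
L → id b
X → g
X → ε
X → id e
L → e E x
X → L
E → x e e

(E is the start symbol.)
PREDICT(X → L) = (FIRST(RHS) \ {ε}) ∪ (FOLLOW(X) if ε ∈ FIRST(RHS), i.e. RHS ⇒* ε)
FIRST(L) = { 'e', 'id' }
FIRST(L) = { 'e', 'id' }
ε ∉ FIRST(L), so FOLLOW(X) is not added.
PREDICT(X → L) = { 'e', 'id' }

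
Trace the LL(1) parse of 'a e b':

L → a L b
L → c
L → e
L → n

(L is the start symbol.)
LL(1) parsing maintains a stack (initially the start symbol over $) and the input. At each step: if the stack top is a terminal, match it against the current input token; if it is a non-terminal N, replace it with the RHS of M[N, lookahead] (the unique production whose predict set contains the lookahead).

Stack is shown with the top on the left.

Stack    Input    Action
------------------------
L $      a e b $  output L → a L b
a L b $  a e b $  match 'a'
L b $    e b $    output L → e
e b $    e b $    match 'e'
b $      b $      match 'b'
$        $        accept

The string is accepted.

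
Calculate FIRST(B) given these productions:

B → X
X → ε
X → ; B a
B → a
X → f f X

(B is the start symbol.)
To compute FIRST(B), examine every production with B on the left-hand side, reading each right-hand side left to right until a non-nullable symbol is reached.

FIRST sets of the other non-terminals involved (by the same procedure, iterated to a fixed point):
  FIRST(X) = { ';', 'f', ε }

From B → X:
  - X is a non-terminal: add FIRST(X) \ {ε} = { ';', 'f' }
    X is nullable and nothing follows, so the whole right-hand side can vanish: ε ∈ FIRST(B)
From B → a:
  - a is a terminal: add 'a' and stop

Collecting: FIRST(B) = { ';', 'a', 'f', ε }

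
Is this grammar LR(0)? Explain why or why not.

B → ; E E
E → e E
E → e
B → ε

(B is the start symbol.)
A grammar is LR(0) if no state in the canonical LR(0) collection has:
  - both a shift item (dot before a terminal) and a complete item (shift-reduce conflict), or
  - two or more complete items (reduce-reduce conflict; the accept item [B' → B .] counts as a complete item here).

Augment with B' → B and build the canonical LR(0) collection (I0 = CLOSURE({[B' → . B]}), then GOTO on every symbol after a dot until no new states appear). It has 7 states:
  I0: { [B → . ; E E], [B → .], [B' → . B] }  — shift, reduce
  I1: { [B → ; . E E], [E → . e E], [E → . e] }  — shift
  I2: { [B' → B .] }  — accept
  I3: { [B → ; E . E], [E → . e E], [E → . e] }  — shift
  I4: { [E → . e E], [E → . e], [E → e . E], [E → e .] }  — shift, reduce
  I5: { [E → e E .] }  — reduce
  I6: { [B → ; E E .] }  — reduce

Conflict in state I0:
  Shift-reduce conflict between [B → .] and [B → . ; E E]
So the grammar is NOT LR(0).

Answer: No. Shift-reduce conflict between [B → .] and [B → . ; E E]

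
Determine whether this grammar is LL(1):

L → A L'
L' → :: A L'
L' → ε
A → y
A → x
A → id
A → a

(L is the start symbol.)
A grammar is LL(1) if for each non-terminal N with multiple productions, the predict sets of those productions are pairwise disjoint, where PREDICT(N → α) = (FIRST(α) \ {ε}) ∪ (FOLLOW(N) if α ⇒* ε).

Relevant sets:
  FOLLOW(L') = { $ }

For L':
  PREDICT(L' → :: A L') = { '::' }
  PREDICT(L' → ε) = { $ }
For A:
  PREDICT(A → y) = { 'y' }
  PREDICT(A → x) = { 'x' }
  PREDICT(A → id) = { 'id' }
  PREDICT(A → a) = { 'a' }
L has a single production, so nothing to check there.

All predict sets are disjoint. The grammar IS LL(1).

Answer: Yes, the grammar is LL(1).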